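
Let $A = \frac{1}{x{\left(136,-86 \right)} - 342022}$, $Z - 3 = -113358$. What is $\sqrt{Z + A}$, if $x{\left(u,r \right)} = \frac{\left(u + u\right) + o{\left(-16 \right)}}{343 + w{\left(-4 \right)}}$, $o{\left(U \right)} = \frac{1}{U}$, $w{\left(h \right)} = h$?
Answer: $\frac{i \sqrt{390109108213936529402043}}{1855122977} \approx 336.68 i$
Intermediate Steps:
$Z = -113355$ ($Z = 3 - 113358 = -113355$)
$x{\left(u,r \right)} = - \frac{1}{5424} + \frac{2 u}{339}$ ($x{\left(u,r \right)} = \frac{\left(u + u\right) + \frac{1}{-16}}{343 - 4} = \frac{2 u - \frac{1}{16}}{339} = \left(- \frac{1}{16} + 2 u\right) \frac{1}{339} = - \frac{1}{5424} + \frac{2 u}{339}$)
$A = - \frac{5424}{1855122977}$ ($A = \frac{1}{\left(- \frac{1}{5424} + \frac{2}{339} \cdot 136\right) - 342022} = \frac{1}{\left(- \frac{1}{5424} + \frac{272}{339}\right) - 342022} = \frac{1}{\frac{4351}{5424} - 342022} = \frac{1}{- \frac{1855122977}{5424}} = - \frac{5424}{1855122977} \approx -2.9238 \cdot 10^{-6}$)
$\sqrt{Z + A} = \sqrt{-113355 - \frac{5424}{1855122977}} = \sqrt{- \frac{210287465063259}{1855122977}} = \frac{i \sqrt{390109108213936529402043}}{1855122977}$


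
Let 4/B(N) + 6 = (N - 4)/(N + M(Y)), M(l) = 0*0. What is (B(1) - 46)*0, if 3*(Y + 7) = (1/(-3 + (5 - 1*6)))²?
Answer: 0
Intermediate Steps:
Y = -335/48 (Y = -7 + (1/(-3 + (5 - 1*6)))²/3 = -7 + (1/(-3 + (5 - 6)))²/3 = -7 + (1/(-3 - 1))²/3 = -7 + (1/(-4))²/3 = -7 + (-¼)²/3 = -7 + (⅓)*(1/16) = -7 + 1/48 = -335/48 ≈ -6.9792)
M(l) = 0
B(N) = 4/(-6 + (-4 + N)/N) (B(N) = 4/(-6 + (N - 4)/(N + 0)) = 4/(-6 + (-4 + N)/N))
(B(1) - 46)*0 = (-4*1/(4 + 5*1) - 46)*0 = (-4*1/(4 + 5) - 46)*0 = (-4*1/9 - 46)*0 = (-4*1*⅑ - 46)*0 = (-4/9 - 46)*0 = -418/9*0 = 0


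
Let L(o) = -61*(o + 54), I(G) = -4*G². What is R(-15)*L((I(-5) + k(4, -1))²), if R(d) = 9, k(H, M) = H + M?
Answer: -5195187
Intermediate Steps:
L(o) = -3294 - 61*o (L(o) = -61*(54 + o) = -3294 - 61*o)
R(-15)*L((I(-5) + k(4, -1))²) = 9*(-3294 - 61*(-4*(-5)² + (4 - 1))²) = 9*(-3294 - 61*(-4*25 + 3)²) = 9*(-3294 - 61*(-100 + 3)²) = 9*(-3294 - 61*(-97)²) = 9*(-3294 - 61*9409) = 9*(-3294 - 573949) = 9*(-577243) = -5195187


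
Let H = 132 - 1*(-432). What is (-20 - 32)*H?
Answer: -29328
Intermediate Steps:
H = 564 (H = 132 + 432 = 564)
(-20 - 32)*H = (-20 - 32)*564 = -52*564 = -29328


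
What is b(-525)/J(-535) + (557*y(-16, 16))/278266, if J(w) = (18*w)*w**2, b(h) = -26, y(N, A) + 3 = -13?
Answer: -6141138750271/191749396183875 ≈ -0.032027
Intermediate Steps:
y(N, A) = -16 (y(N, A) = -3 - 13 = -16)
J(w) = 18*w**3
b(-525)/J(-535) + (557*y(-16, 16))/278266 = -26/(18*(-535)**3) + (557*(-16))/278266 = -26/(18*(-153130375)) - 8912*1/278266 = -26/(-2756346750) - 4456/139133 = -26*(-1/2756346750) - 4456/139133 = 13/1378173375 - 4456/139133 = -6141138750271/191749396183875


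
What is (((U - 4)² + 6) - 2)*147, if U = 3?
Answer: 735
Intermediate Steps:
(((U - 4)² + 6) - 2)*147 = (((3 - 4)² + 6) - 2)*147 = (((-1)² + 6) - 2)*147 = ((1 + 6) - 2)*147 = (7 - 2)*147 = 5*147 = 735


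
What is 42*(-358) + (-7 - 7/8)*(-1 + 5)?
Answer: -30135/2 ≈ -15068.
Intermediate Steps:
42*(-358) + (-7 - 7/8)*(-1 + 5) = -15036 + (-7 - 7*1/8)*4 = -15036 + (-7 - 7/8)*4 = -15036 - 63/8*4 = -15036 - 63/2 = -30135/2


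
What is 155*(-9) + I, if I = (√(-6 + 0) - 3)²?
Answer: -1395 + (3 - I*√6)² ≈ -1392.0 - 14.697*I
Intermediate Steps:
I = (-3 + I*√6)² (I = (√(-6) - 3)² = (I*√6 - 3)² = (-3 + I*√6)² ≈ 3.0 - 14.697*I)
155*(-9) + I = 155*(-9) + (3 - I*√6)² = -1395 + (3 - I*√6)²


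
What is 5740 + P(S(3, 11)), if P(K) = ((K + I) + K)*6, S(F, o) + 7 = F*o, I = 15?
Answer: 6142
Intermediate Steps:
S(F, o) = -7 + F*o
P(K) = 90 + 12*K (P(K) = ((K + 15) + K)*6 = ((15 + K) + K)*6 = (15 + 2*K)*6 = 90 + 12*K)
5740 + P(S(3, 11)) = 5740 + (90 + 12*(-7 + 3*11)) = 5740 + (90 + 12*(-7 + 33)) = 5740 + (90 + 12*26) = 5740 + (90 + 312) = 5740 + 402 = 6142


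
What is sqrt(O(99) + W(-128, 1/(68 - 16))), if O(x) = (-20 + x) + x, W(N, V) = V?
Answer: sqrt(120341)/26 ≈ 13.342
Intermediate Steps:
O(x) = -20 + 2*x
sqrt(O(99) + W(-128, 1/(68 - 16))) = sqrt((-20 + 2*99) + 1/(68 - 16)) = sqrt((-20 + 198) + 1/52) = sqrt(178 + 1/52) = sqrt(9257/52) = sqrt(120341)/26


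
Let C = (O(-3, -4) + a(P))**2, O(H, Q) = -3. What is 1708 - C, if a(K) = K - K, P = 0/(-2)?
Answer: 1699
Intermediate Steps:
P = 0 (P = 0*(-1/2) = 0)
a(K) = 0
C = 9 (C = (-3 + 0)**2 = (-3)**2 = 9)
1708 - C = 1708 - 1*9 = 1708 - 9 = 1699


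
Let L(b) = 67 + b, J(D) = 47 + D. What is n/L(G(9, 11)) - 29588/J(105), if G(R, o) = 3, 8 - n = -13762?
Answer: 547/266 ≈ 2.0564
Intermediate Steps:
n = 13770 (n = 8 - 1*(-13762) = 8 + 13762 = 13770)
n/L(G(9, 11)) - 29588/J(105) = 13770/(67 + 3) - 29588/(47 + 105) = 13770/70 - 29588/152 = 13770*(1/70) - 29588*1/152 = 1377/7 - 7397/38 = 547/266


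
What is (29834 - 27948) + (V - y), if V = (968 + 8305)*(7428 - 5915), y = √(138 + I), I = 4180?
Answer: 14031935 - √4318 ≈ 1.4032e+7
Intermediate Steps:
y = √4318 (y = √(138 + 4180) = √4318 ≈ 65.711)
V = 14030049 (V = 9273*1513 = 14030049)
(29834 - 27948) + (V - y) = (29834 - 27948) + (14030049 - √4318) = 1886 + (14030049 - √4318) = 14031935 - √4318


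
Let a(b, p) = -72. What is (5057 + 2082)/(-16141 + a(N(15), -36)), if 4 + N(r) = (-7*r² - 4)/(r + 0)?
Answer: -7139/16213 ≈ -0.44033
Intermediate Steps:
N(r) = -4 + (-4 - 7*r²)/r (N(r) = -4 + (-7*r² - 4)/(r + 0) = -4 + (-4 - 7*r²)/r)
(5057 + 2082)/(-16141 + a(N(15), -36)) = (5057 + 2082)/(-16141 - 72) = 7139/(-16213) = 7139*(-1/16213) = -7139/16213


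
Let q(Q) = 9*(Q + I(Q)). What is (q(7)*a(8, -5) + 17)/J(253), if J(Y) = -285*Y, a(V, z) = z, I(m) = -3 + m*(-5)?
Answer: -1412/72105 ≈ -0.019583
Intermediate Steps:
I(m) = -3 - 5*m
q(Q) = -27 - 36*Q (q(Q) = 9*(Q + (-3 - 5*Q)) = 9*(-3 - 4*Q) = -27 - 36*Q)
(q(7)*a(8, -5) + 17)/J(253) = ((-27 - 36*7)*(-5) + 17)/((-285*253)) = ((-27 - 252)*(-5) + 17)/(-72105) = (-279*(-5) + 17)*(-1/72105) = (1395 + 17)*(-1/72105) = 1412*(-1/72105) = -1412/72105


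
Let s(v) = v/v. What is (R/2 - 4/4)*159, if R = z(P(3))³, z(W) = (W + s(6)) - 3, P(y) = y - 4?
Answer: -4611/2 ≈ -2305.5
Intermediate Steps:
s(v) = 1
P(y) = -4 + y
z(W) = -2 + W (z(W) = (W + 1) - 3 = (1 + W) - 3 = -2 + W)
R = -27 (R = (-2 + (-4 + 3))³ = (-2 - 1)³ = (-3)³ = -27)
(R/2 - 4/4)*159 = (-27/2 - 4/4)*159 = (-27*½ - 4*¼)*159 = (-27/2 - 1)*159 = -29/2*159 = -4611/2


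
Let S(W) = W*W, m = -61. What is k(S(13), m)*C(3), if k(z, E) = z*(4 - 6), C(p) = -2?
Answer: 676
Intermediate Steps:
S(W) = W²
k(z, E) = -2*z (k(z, E) = z*(-2) = -2*z)
k(S(13), m)*C(3) = -2*13²*(-2) = -2*169*(-2) = -338*(-2) = 676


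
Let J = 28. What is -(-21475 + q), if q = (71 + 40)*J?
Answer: 18367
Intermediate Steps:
q = 3108 (q = (71 + 40)*28 = 111*28 = 3108)
-(-21475 + q) = -(-21475 + 3108) = -1*(-18367) = 18367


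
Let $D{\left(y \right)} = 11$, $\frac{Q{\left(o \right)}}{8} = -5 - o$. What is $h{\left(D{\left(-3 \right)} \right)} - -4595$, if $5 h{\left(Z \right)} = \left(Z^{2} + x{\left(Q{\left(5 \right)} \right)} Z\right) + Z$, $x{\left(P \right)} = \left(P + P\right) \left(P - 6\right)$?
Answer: $\frac{174467}{5} \approx 34893.0$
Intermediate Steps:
$Q{\left(o \right)} = -40 - 8 o$ ($Q{\left(o \right)} = 8 \left(-5 - o\right) = -40 - 8 o$)
$x{\left(P \right)} = 2 P \left(-6 + P\right)$
$h{\left(Z \right)} = \frac{Z^{2}}{5} + \frac{13761 Z}{5}$ ($h{\left(Z \right)} = \frac{\left(Z^{2} + 2 \left(-40 - 40\right) \left(-6 - 80\right) Z\right) + Z}{5} = \frac{\left(Z^{2} + 2 \left(-80\right) \left(-6 - 80\right) Z\right) + Z}{5} = \frac{\left(Z^{2} + 2 \left(-80\right) \left(-86\right) Z\right) + Z}{5} = \frac{\left(Z^{2} + 13760 Z\right) + Z}{5} = \frac{Z^{2} + 13761 Z}{5} = \frac{Z^{2}}{5} + \frac{13761 Z}{5}$)
$h{\left(D{\left(-3 \right)} \right)} - -4595 = \frac{1}{5} \cdot 11 \left(13761 + 11\right) - -4595 = \frac{1}{5} \cdot 11 \cdot 13772 + 4595 = \frac{151492}{5} + 4595 = \frac{174467}{5}$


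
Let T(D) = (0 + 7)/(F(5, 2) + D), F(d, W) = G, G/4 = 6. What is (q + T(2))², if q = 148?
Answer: 14861025/676 ≈ 21984.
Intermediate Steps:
G = 24 (G = 4*6 = 24)
F(d, W) = 24
T(D) = 7/(24 + D) (T(D) = (0 + 7)/(24 + D) = 7/(24 + D))
(q + T(2))² = (148 + 7/(24 + 2))² = (148 + 7/26)² = (3855/26)² = 14861025/676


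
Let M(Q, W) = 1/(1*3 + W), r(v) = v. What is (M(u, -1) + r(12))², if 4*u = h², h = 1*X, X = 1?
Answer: 625/4 ≈ 156.25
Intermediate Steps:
h = 1 (h = 1*1 = 1)
u = ¼ (u = (¼)*1² = (¼)*1 = ¼ ≈ 0.25000)
M(Q, W) = 1/(3 + W)
(M(u, -1) + r(12))² = (1/(3 - 1) + 12)² = (1/2 + 12)² = (½ + 12)² = (25/2)² = 625/4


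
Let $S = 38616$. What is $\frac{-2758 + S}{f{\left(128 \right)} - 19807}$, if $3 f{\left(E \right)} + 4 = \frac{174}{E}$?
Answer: $- \frac{6884736}{3803113} \approx -1.8103$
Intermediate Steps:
$f{\left(E \right)} = - \frac{4}{3} + \frac{58}{E}$ ($f{\left(E \right)} = - \frac{4}{3} + \frac{174 \frac{1}{E}}{3} = - \frac{4}{3} + \frac{58}{E}$)
$\frac{-2758 + S}{f{\left(128 \right)} - 19807} = \frac{-2758 + 38616}{\left(- \frac{4}{3} + \frac{58}{128}\right) - 19807} = \frac{35858}{\left(- \frac{4}{3} + 58 \cdot \frac{1}{128}\right) - 19807} = \frac{35858}{\left(- \frac{4}{3} + \frac{29}{64}\right) - 19807} = \frac{35858}{- \frac{169}{192} - 19807} = \frac{35858}{- \frac{3803113}{192}} = 35858 \left(- \frac{192}{3803113}\right) = - \frac{6884736}{3803113}$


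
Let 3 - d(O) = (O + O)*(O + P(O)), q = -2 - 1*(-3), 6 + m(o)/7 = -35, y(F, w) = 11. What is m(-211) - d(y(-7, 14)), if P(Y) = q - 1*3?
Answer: -92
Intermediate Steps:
m(o) = -287 (m(o) = -42 + 7*(-35) = -42 - 245 = -287)
q = 1 (q = -2 + 3 = 1)
P(Y) = -2 (P(Y) = 1 - 1*3 = 1 - 3 = -2)
d(O) = 3 - 2*O*(-2 + O) (d(O) = 3 - (O + O)*(O - 2) = 3 - 2*O*(-2 + O))
m(-211) - d(y(-7, 14)) = -287 - (3 - 2*11**2 + 4*11) = -287 - (3 - 2*121 + 44) = -287 - (3 - 242 + 44) = -287 - 1*(-195) = -287 + 195 = -92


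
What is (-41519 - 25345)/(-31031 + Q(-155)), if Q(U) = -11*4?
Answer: 66864/31075 ≈ 2.1517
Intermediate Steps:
Q(U) = -44
(-41519 - 25345)/(-31031 + Q(-155)) = (-41519 - 25345)/(-31031 - 44) = -66864/(-31075) = -66864*(-1/31075) = 66864/31075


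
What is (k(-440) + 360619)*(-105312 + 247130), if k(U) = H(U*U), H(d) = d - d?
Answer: 51142265342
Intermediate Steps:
H(d) = 0
k(U) = 0
(k(-440) + 360619)*(-105312 + 247130) = (0 + 360619)*(-105312 + 247130) = 360619*141818 = 51142265342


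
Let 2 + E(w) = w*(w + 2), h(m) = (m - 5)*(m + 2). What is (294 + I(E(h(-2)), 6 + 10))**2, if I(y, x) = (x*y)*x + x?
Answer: 40804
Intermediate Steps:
h(m) = (-5 + m)*(2 + m)
E(w) = -2 + w*(2 + w) (E(w) = -2 + w*(w + 2) = -2 + w*(2 + w))
I(y, x) = x + y*x**2 (I(y, x) = y*x**2 + x = x + y*x**2)
(294 + I(E(h(-2)), 6 + 10))**2 = (294 + (6 + 10)*(1 + (6 + 10)*(-2 + (-10 + (-2)**2 - 3*(-2))**2 + 2*(-10 + (-2)**2 - 3*(-2)))))**2 = (294 + 16*(1 + 16*(-2 + (-10 + 4 + 6)**2 + 2*(-10 + 4 + 6))))**2 = (294 + 16*(1 + 16*(-2 + 0**2 + 2*0)))**2 = (294 + 16*(1 + 16*(-2 + 0 + 0)))**2 = (294 + 16*(1 + 16*(-2)))**2 = (294 + 16*(1 - 32))**2 = (294 + 16*(-31))**2 = (294 - 496)**2 = (-202)**2 = 40804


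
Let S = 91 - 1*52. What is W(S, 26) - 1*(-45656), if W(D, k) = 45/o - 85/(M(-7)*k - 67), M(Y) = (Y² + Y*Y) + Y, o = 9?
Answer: 104974554/2299 ≈ 45661.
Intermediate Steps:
M(Y) = Y + 2*Y² (M(Y) = (Y² + Y²) + Y = 2*Y² + Y = Y + 2*Y²)
S = 39 (S = 91 - 52 = 39)
W(D, k) = 5 - 85/(-67 + 91*k) (W(D, k) = 45/9 - 85/((-7*(1 + 2*(-7)))*k - 67) = 45*(⅑) - 85/((-7*(1 - 14))*k - 67) = 5 - 85/((-7*(-13))*k - 67) = 5 - 85/(91*k - 67) = 5 - 85/(-67 + 91*k))
W(S, 26) - 1*(-45656) = 35*(-12 + 13*26)/(-67 + 91*26) - 1*(-45656) = 35*(-12 + 338)/(-67 + 2366) + 45656 = 35*326/2299 + 45656 = 35*(1/2299)*326 + 45656 = 11410/2299 + 45656 = 104974554/2299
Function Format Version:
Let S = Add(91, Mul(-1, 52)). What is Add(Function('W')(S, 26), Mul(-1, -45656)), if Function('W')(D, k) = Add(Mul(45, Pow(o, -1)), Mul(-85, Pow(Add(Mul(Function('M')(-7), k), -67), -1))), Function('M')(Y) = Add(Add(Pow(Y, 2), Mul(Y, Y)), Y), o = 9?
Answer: Rational(104974554, 2299) ≈ 45661.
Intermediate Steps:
Function('M')(Y) = Add(Y, Mul(2, Pow(Y, 2))) (Function('M')(Y) = Add(Add(Pow(Y, 2), Pow(Y, 2)), Y) = Add(Mul(2, Pow(Y, 2)), Y) = Add(Y, Mul(2, Pow(Y, 2))))
S = 39 (S = Add(91, -52) = 39)
Function('W')(D, k) = Add(5, Mul(-85, Pow(Add(-67, Mul(91, k)), -1))) (Function('W')(D, k) = Add(Mul(45, Pow(9, -1)), Mul(-85, Pow(Add(Mul(Mul(-7, Add(1, Mul(2, -7))), k), -67), -1))) = Add(Mul(45, Rational(1, 9)), Mul(-85, Pow(Add(Mul(Mul(-7, Add(1, -14)), k), -67), -1))) = Add(5, Mul(-85, Pow(Add(Mul(Mul(-7, -13), k), -67), -1))) = Add(5, Mul(-85, Pow(Add(Mul(91, k), -67), -1))) = Add(5, Mul(-85, Pow(Add(-67, Mul(91, k)), -1))))
Add(Function('W')(S, 26), Mul(-1, -45656)) = Add(Mul(35, Pow(Add(-67, Mul(91, 26)), -1), Add(-12, Mul(13, 26))), Mul(-1, -45656)) = Add(Mul(35, Pow(Add(-67, 2366), -1), Add(-12, 338)), 45656) = Add(Mul(35, Pow(2299, -1), 326), 45656) = Add(Mul(35, Rational(1, 2299), 326), 45656) = Add(Rational(11410, 2299), 45656) = Rational(104974554, 2299)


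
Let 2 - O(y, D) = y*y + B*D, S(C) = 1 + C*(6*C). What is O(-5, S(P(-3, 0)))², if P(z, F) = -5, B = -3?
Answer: 184900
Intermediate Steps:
S(C) = 1 + 6*C²
O(y, D) = 2 - y² + 3*D (O(y, D) = 2 - (y*y - 3*D) = 2 - (y² - 3*D) = 2 + (-y² + 3*D) = 2 - y² + 3*D)
O(-5, S(P(-3, 0)))² = (2 - 1*(-5)² + 3*(1 + 6*(-5)²))² = (2 - 1*25 + 3*(1 + 6*25))² = (2 - 25 + 3*(1 + 150))² = (2 - 25 + 3*151)² = (2 - 25 + 453)² = 430² = 184900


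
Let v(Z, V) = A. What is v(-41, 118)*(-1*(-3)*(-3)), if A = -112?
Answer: 1008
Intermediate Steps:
v(Z, V) = -112
v(-41, 118)*(-1*(-3)*(-3)) = -112*(-1*(-3))*(-3) = -336*(-3) = -112*(-9) = 1008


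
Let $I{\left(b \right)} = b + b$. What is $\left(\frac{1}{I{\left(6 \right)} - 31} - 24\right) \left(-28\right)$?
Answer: $\frac{12796}{19} \approx 673.47$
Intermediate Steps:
$I{\left(b \right)} = 2 b$
$\left(\frac{1}{I{\left(6 \right)} - 31} - 24\right) \left(-28\right) = \left(\frac{1}{2 \cdot 6 - 31} - 24\right) \left(-28\right) = \left(\frac{1}{12 - 31} - 24\right) \left(-28\right) = \left(\frac{1}{-19} - 24\right) \left(-28\right) = \left(- \frac{1}{19} - 24\right) \left(-28\right) = \left(- \frac{457}{19}\right) \left(-28\right) = \frac{12796}{19}$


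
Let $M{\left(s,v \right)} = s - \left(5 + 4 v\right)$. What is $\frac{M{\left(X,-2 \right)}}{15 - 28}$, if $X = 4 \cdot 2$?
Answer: $- \frac{11}{13} \approx -0.84615$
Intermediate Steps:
$X = 8$
$M{\left(s,v \right)} = -5 + s - 4 v$ ($M{\left(s,v \right)} = s - \left(5 + 4 v\right) = -5 + s - 4 v$)
$\frac{M{\left(X,-2 \right)}}{15 - 28} = \frac{-5 + 8 - -8}{15 - 28} = \frac{-5 + 8 + 8}{-13} = 11 \left(- \frac{1}{13}\right) = - \frac{11}{13}$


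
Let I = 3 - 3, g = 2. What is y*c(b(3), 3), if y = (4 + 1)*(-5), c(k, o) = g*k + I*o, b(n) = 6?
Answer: -300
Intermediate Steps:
I = 0
c(k, o) = 2*k (c(k, o) = 2*k + 0*o = 2*k + 0 = 2*k)
y = -25 (y = 5*(-5) = -25)
y*c(b(3), 3) = -50*6 = -25*12 = -300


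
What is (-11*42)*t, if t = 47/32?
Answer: -10857/16 ≈ -678.56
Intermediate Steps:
t = 47/32 (t = 47*(1/32) = 47/32 ≈ 1.4688)
(-11*42)*t = -11*42*(47/32) = -462*47/32 = -10857/16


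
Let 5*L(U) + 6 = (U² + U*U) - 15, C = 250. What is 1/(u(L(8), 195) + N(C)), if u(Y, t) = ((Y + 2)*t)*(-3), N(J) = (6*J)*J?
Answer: 1/361311 ≈ 2.7677e-6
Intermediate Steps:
L(U) = -21/5 + 2*U²/5 (L(U) = -6/5 + ((U² + U*U) - 15)/5 = -6/5 + ((U² + U²) - 15)/5 = -6/5 + (2*U² - 15)/5 = -6/5 + (-15 + 2*U²)/5 = -6/5 + (-3 + 2*U²/5) = -21/5 + 2*U²/5)
N(J) = 6*J²
u(Y, t) = -3*t*(2 + Y) (u(Y, t) = ((2 + Y)*t)*(-3) = (t*(2 + Y))*(-3) = -3*t*(2 + Y))
1/(u(L(8), 195) + N(C)) = 1/(-3*195*(2 + (-21/5 + (⅖)*8²)) + 6*250²) = 1/(-3*195*(2 + (-21/5 + (⅖)*64)) + 6*62500) = 1/(-3*195*(2 + (-21/5 + 128/5)) + 375000) = 1/(-3*195*(2 + 107/5) + 375000) = 1/(-3*195*117/5 + 375000) = 1/(-13689 + 375000) = 1/361311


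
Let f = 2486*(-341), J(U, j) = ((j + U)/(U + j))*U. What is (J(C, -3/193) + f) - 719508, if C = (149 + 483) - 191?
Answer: -1566793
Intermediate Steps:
C = 441 (C = 632 - 191 = 441)
J(U, j) = U (J(U, j) = ((U + j)/(U + j))*U = 1*U = U)
f = -847726
(J(C, -3/193) + f) - 719508 = (441 - 847726) - 719508 = -847285 - 719508 = -1566793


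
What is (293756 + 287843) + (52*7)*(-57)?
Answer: 560851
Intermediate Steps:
(293756 + 287843) + (52*7)*(-57) = 581599 + 364*(-57) = 581599 - 20748 = 560851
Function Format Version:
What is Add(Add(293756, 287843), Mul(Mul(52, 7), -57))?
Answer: 560851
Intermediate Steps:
Add(Add(293756, 287843), Mul(Mul(52, 7), -57)) = Add(581599, Mul(364, -57)) = Add(581599, -20748) = 560851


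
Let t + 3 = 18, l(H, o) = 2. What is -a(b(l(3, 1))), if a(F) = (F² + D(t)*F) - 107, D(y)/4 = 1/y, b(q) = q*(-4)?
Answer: 677/15 ≈ 45.133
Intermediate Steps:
t = 15 (t = -3 + 18 = 15)
b(q) = -4*q
D(y) = 4/y (D(y) = 4*(1/y) = 4/y)
a(F) = -107 + F² + 4*F/15 (a(F) = (F² + (4/15)*F) - 107 = (F² + (4*(1/15))*F) - 107 = (F² + 4*F/15) - 107 = -107 + F² + 4*F/15)
-a(b(l(3, 1))) = -(-107 + (-4*2)² + 4*(-4*2)/15) = -(-107 + (-8)² + (4/15)*(-8)) = -(-107 + 64 - 32/15) = -1*(-677/15) = 677/15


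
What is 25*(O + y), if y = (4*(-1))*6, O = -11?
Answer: -875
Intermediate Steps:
y = -24 (y = -4*6 = -24)
25*(O + y) = 25*(-11 - 24) = 25*(-35) = -875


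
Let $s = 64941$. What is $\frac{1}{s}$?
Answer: $\frac{1}{64941} \approx 1.5399 \cdot 10^{-5}$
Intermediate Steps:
$\frac{1}{s} = \frac{1}{64941}$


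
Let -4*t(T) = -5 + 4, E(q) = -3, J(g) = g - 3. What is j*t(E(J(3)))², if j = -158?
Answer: -79/8 ≈ -9.8750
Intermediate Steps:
J(g) = -3 + g
t(T) = ¼ (t(T) = -(-5 + 4)/4 = -¼*(-1) = ¼)
j*t(E(J(3)))² = -158*(¼)² = -158*1/16 = -79/8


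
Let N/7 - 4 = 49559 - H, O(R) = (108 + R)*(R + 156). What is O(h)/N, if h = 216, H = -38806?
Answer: 120528/618583 ≈ 0.19485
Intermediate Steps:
O(R) = (108 + R)*(156 + R)
N = 618583 (N = 28 + 7*(49559 - 1*(-38806)) = 28 + 7*(49559 + 38806) = 28 + 7*88365 = 28 + 618555 = 618583)
O(h)/N = (16848 + 216**2 + 264*216)/618583 = (16848 + 46656 + 57024)*(1/618583) = 120528*(1/618583) = 120528/618583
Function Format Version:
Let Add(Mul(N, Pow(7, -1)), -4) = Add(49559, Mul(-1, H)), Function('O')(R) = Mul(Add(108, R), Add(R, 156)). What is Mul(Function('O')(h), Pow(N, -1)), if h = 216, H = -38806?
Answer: Rational(120528, 618583) ≈ 0.19485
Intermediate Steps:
Function('O')(R) = Mul(Add(108, R), Add(156, R))
N = 618583 (N = Add(28, Mul(7, Add(49559, Mul(-1, -38806)))) = Add(28, Mul(7, Add(49559, 38806))) = Add(28, Mul(7, 88365)) = Add(28, 618555) = 618583)
Mul(Function('O')(h), Pow(N, -1)) = Mul(Add(16848, Pow(216, 2), Mul(264, 216)), Pow(618583, -1)) = Mul(Add(16848, 46656, 57024), Rational(1, 618583)) = Mul(120528, Rational(1, 618583)) = Rational(120528, 618583)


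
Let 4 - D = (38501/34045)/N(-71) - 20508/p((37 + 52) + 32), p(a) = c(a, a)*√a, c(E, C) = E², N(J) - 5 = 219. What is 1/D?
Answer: 111653437280/460267842219 ≈ 0.24258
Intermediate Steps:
N(J) = 224 (N(J) = 5 + 219 = 224)
p(a) = a^(5/2) (p(a) = a²*√a = a^(5/2))
D = 460267842219/111653437280 (D = 4 - ((38501/34045)/224 - 20508/((37 + 52) + 32)^(5/2)) = 4 - ((38501*(1/34045))*(1/224) - 20508/(89 + 32)^(5/2)) = 4 - ((38501/34045)*(1/224) - 20508/(121^(5/2))) = 4 - (38501/7626080 - 20508/161051) = 4 - 1*(-13654093099/111653437280) = 4 + 13654093099/111653437280 = 460267842219/111653437280 ≈ 4.1223)
1/D = 1/(460267842219/111653437280) = 111653437280/460267842219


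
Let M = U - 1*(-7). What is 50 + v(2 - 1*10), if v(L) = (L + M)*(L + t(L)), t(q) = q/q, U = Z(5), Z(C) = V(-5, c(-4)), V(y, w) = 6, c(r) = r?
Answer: 15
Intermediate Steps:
Z(C) = 6
U = 6
t(q) = 1
M = 13 (M = 6 - 1*(-7) = 6 + 7 = 13)
v(L) = (1 + L)*(13 + L) (v(L) = (L + 13)*(L + 1) = (13 + L)*(1 + L) = (1 + L)*(13 + L))
50 + v(2 - 1*10) = 50 + (13 + (2 - 1*10)² + 14*(2 - 1*10)) = 50 + (13 + (2 - 10)² + 14*(2 - 10)) = 50 + (13 + (-8)² + 14*(-8)) = 50 + (13 + 64 - 112) = 50 - 35 = 15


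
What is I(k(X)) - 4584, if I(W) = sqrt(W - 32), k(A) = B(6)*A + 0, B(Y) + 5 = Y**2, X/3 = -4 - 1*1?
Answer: -4584 + I*sqrt(497) ≈ -4584.0 + 22.293*I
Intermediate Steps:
X = -15 (X = 3*(-4 - 1*1) = 3*(-4 - 1) = 3*(-5) = -15)
B(Y) = -5 + Y**2
k(A) = 31*A (k(A) = (-5 + 6**2)*A + 0 = (-5 + 36)*A + 0 = 31*A + 0 = 31*A)
I(W) = sqrt(-32 + W)
I(k(X)) - 4584 = sqrt(-32 + 31*(-15)) - 4584 = sqrt(-32 - 465) - 4584 = sqrt(-497) - 4584 = I*sqrt(497) - 4584 = -4584 + I*sqrt(497)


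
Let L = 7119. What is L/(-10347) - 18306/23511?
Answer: -39642999/27029813 ≈ -1.4666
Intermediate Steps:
L/(-10347) - 18306/23511 = 7119/(-10347) - 18306/23511 = 7119*(-1/10347) - 18306*1/23511 = -2373/3449 - 6102/7837 = -39642999/27029813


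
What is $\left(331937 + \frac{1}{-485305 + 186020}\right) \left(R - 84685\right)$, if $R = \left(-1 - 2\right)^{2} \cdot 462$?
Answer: $- \frac{7999855367698188}{299285} \approx -2.673 \cdot 10^{10}$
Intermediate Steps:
$R = 4158$ ($R = \left(-3\right)^{2} \cdot 462 = 9 \cdot 462 = 4158$)
$\left(331937 + \frac{1}{-485305 + 186020}\right) \left(R - 84685\right) = \left(331937 + \frac{1}{-485305 + 186020}\right) \left(4158 - 84685\right) = \left(331937 + \frac{1}{-299285}\right) \left(-80527\right) = \left(331937 - \frac{1}{299285}\right) \left(-80527\right) = \frac{99343765044}{299285} \left(-80527\right) = - \frac{7999855367698188}{299285}$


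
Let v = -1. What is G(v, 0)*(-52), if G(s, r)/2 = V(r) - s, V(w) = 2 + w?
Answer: -312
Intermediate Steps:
G(s, r) = 4 - 2*s + 2*r (G(s, r) = 2*((2 + r) - s) = 2*(2 + r - s) = 4 - 2*s + 2*r)
G(v, 0)*(-52) = (4 - 2*(-1) + 2*0)*(-52) = (4 + 2 + 0)*(-52) = 6*(-52) = -312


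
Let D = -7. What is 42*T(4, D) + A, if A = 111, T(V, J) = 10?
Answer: 531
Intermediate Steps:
42*T(4, D) + A = 42*10 + 111 = 420 + 111 = 531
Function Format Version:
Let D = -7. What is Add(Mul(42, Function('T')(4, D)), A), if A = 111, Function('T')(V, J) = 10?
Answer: 531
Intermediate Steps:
Add(Mul(42, Function('T')(4, D)), A) = Add(Mul(42, 10), 111) = Add(420, 111) = 531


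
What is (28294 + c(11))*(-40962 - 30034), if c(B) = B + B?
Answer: -2010322736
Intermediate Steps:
c(B) = 2*B
(28294 + c(11))*(-40962 - 30034) = (28294 + 2*11)*(-40962 - 30034) = (28294 + 22)*(-70996) = 28316*(-70996) = -2010322736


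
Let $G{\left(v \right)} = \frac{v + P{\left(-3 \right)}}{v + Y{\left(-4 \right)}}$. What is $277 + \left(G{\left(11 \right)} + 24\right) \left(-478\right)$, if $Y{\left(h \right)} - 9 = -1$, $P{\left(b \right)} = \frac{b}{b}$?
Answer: $- \frac{218441}{19} \approx -11497.0$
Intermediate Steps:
$P{\left(b \right)} = 1$
$Y{\left(h \right)} = 8$ ($Y{\left(h \right)} = 9 - 1 = 8$)
$G{\left(v \right)} = \frac{1 + v}{8 + v}$ ($G{\left(v \right)} = \frac{v + 1}{v + 8} = \frac{1 + v}{8 + v}$)
$277 + \left(G{\left(11 \right)} + 24\right) \left(-478\right) = 277 + \left(\frac{1 + 11}{8 + 11} + 24\right) \left(-478\right) = 277 + \left(\frac{1}{19} \cdot 12 + 24\right) \left(-478\right) = 277 + \left(\frac{12}{19} + 24\right) \left(-478\right) = 277 + \frac{468}{19} \left(-478\right) = 277 - \frac{223704}{19} = - \frac{218441}{19}$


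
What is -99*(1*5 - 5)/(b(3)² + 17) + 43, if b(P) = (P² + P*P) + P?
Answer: 43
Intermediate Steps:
b(P) = P + 2*P² (b(P) = (P² + P²) + P = 2*P² + P = P + 2*P²)
-99*(1*5 - 5)/(b(3)² + 17) + 43 = -99*(1*5 - 5)/((3*(1 + 2*3))² + 17) + 43 = -99*(5 - 5)/((3*(1 + 6))² + 17) + 43 = -0/((3*7)² + 17) + 43 = -0/(21² + 17) + 43 = -0/(441 + 17) + 43 = -0/458 + 43 = -99*0 + 43 = 0 + 43 = 43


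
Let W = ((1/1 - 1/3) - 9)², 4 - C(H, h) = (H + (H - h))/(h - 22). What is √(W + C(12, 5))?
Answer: 4*√12121/51 ≈ 8.6349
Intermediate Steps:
C(H, h) = 4 - (-h + 2*H)/(-22 + h) (C(H, h) = 4 - (H + (H - h))/(h - 22) = 4 - (-h + 2*H)/(-22 + h))
W = 625/9 (W = ((1*1 - 1*⅓) - 9)² = ((1 - ⅓) - 9)² = (⅔ - 9)² = (-25/3)² = 625/9 ≈ 69.444)
√(W + C(12, 5)) = √(625/9 + (-88 - 2*12 + 5*5)/(-22 + 5)) = √(625/9 + (-88 - 24 + 25)/(-17)) = √(625/9 - 1/17*(-87)) = √(625/9 + 87/17) = √(11408/153) = 4*√12121/51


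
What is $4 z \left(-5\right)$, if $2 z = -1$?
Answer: $10$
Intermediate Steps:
$z = - \frac{1}{2}$ ($z = \frac{1}{2} \left(-1\right) = - \frac{1}{2} \approx -0.5$)
$4 z \left(-5\right) = 4 \left(- \frac{1}{2}\right) \left(-5\right) = \left(-2\right) \left(-5\right) = 10$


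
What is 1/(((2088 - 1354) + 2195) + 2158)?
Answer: 1/5087 ≈ 0.00019658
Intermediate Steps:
1/(((2088 - 1354) + 2195) + 2158) = 1/((734 + 2195) + 2158) = 1/(2929 + 2158) = 1/5087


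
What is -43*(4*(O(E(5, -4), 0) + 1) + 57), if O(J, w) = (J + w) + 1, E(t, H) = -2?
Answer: -2451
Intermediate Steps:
O(J, w) = 1 + J + w
-43*(4*(O(E(5, -4), 0) + 1) + 57) = -43*(4*((1 - 2 + 0) + 1) + 57) = -43*(4*(-1 + 1) + 57) = -43*(4*0 + 57) = -43*(0 + 57) = -43*57 = -2451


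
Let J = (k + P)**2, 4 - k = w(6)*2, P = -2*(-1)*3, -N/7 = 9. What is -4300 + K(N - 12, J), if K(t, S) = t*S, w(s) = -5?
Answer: -34300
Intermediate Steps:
N = -63 (N = -7*9 = -63)
P = 6 (P = 2*3 = 6)
k = 14 (k = 4 - (-5)*2 = 4 - 1*(-10) = 4 + 10 = 14)
J = 400 (J = (14 + 6)**2 = 20**2 = 400)
K(t, S) = S*t
-4300 + K(N - 12, J) = -4300 + 400*(-63 - 12) = -4300 + 400*(-75) = -4300 - 30000 = -34300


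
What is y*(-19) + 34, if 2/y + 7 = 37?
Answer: 491/15 ≈ 32.733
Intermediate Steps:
y = 1/15 (y = 2/(-7 + 37) = 2/30 = 2*(1/30) = 1/15 ≈ 0.066667)
y*(-19) + 34 = (1/15)*(-19) + 34 = -19/15 + 34 = 491/15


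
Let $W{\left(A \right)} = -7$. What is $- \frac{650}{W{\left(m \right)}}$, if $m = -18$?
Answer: $\frac{650}{7} \approx 92.857$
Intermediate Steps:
$- \frac{650}{W{\left(m \right)}} = - \frac{650}{-7} = \left(-650\right) \left(- \frac{1}{7}\right) = \frac{650}{7}$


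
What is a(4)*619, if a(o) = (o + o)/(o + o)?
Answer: 619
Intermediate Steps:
a(o) = 1 (a(o) = (2*o)/((2*o)) = (2*o)*(1/(2*o)) = 1)
a(4)*619 = 1*619 = 619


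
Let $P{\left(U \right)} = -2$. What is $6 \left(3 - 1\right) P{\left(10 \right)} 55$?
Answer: $-1320$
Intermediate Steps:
$6 \left(3 - 1\right) P{\left(10 \right)} 55 = 6 \left(3 - 1\right) \left(-2\right) 55 = 6 \cdot 2 \left(-2\right) 55 = 12 \left(-2\right) 55 = \left(-24\right) 55 = -1320$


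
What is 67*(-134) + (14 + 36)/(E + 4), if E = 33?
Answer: -332136/37 ≈ -8976.7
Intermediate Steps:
67*(-134) + (14 + 36)/(E + 4) = 67*(-134) + (14 + 36)/(33 + 4) = -8978 + 50/37 = -332136/37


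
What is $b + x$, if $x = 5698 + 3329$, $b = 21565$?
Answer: $30592$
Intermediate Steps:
$x = 9027$
$b + x = 21565 + 9027 = 30592$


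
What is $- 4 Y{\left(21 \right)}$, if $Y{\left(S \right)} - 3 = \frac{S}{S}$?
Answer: $-16$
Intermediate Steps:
$Y{\left(S \right)} = 4$ ($Y{\left(S \right)} = 3 + \frac{S}{S} = 3 + 1 = 4$)
$- 4 Y{\left(21 \right)} = \left(-4\right) 4 = -16$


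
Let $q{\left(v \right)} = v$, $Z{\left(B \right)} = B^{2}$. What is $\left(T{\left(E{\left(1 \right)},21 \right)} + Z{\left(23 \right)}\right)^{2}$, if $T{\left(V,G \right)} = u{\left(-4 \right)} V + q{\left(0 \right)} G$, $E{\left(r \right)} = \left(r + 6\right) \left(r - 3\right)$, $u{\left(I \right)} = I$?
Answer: $342225$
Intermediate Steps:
$E{\left(r \right)} = \left(-3 + r\right) \left(6 + r\right)$ ($E{\left(r \right)} = \left(6 + r\right) \left(-3 + r\right) = \left(-3 + r\right) \left(6 + r\right)$)
$T{\left(V,G \right)} = - 4 V$ ($T{\left(V,G \right)} = - 4 V + 0 G = - 4 V + 0 = - 4 V$)
$\left(T{\left(E{\left(1 \right)},21 \right)} + Z{\left(23 \right)}\right)^{2} = \left(- 4 \left(-18 + 1^{2} + 3 \cdot 1\right) + 23^{2}\right)^{2} = \left(- 4 \left(-18 + 1 + 3\right) + 529\right)^{2} = \left(\left(-4\right) \left(-14\right) + 529\right)^{2} = \left(56 + 529\right)^{2} = 585^{2} = 342225$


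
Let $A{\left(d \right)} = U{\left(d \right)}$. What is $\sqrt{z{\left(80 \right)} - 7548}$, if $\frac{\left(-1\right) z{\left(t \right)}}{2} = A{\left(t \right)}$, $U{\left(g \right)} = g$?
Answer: $2 i \sqrt{1927} \approx 87.795 i$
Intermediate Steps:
$A{\left(d \right)} = d$
$z{\left(t \right)} = - 2 t$
$\sqrt{z{\left(80 \right)} - 7548} = \sqrt{\left(-2\right) 80 - 7548} = \sqrt{-160 - 7548} = \sqrt{-7708} = 2 i \sqrt{1927}$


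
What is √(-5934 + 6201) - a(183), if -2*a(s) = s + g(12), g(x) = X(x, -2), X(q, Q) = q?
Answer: 195/2 + √267 ≈ 113.84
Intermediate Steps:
g(x) = x
a(s) = -6 - s/2 (a(s) = -(s + 12)/2 = -(12 + s)/2 = -6 - s/2)
√(-5934 + 6201) - a(183) = √(-5934 + 6201) - (-6 - ½*183) = √267 - (-6 - 183/2) = √267 - 1*(-195/2) = √267 + 195/2 = 195/2 + √267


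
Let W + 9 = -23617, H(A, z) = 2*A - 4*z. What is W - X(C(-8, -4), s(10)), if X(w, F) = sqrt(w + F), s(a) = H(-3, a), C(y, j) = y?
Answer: -23626 - 3*I*sqrt(6) ≈ -23626.0 - 7.3485*I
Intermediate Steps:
H(A, z) = -4*z + 2*A
s(a) = -6 - 4*a (s(a) = -4*a + 2*(-3) = -4*a - 6 = -6 - 4*a)
X(w, F) = sqrt(F + w)
W = -23626 (W = -9 - 23617 = -23626)
W - X(C(-8, -4), s(10)) = -23626 - sqrt((-6 - 4*10) - 8) = -23626 - sqrt((-6 - 40) - 8) = -23626 - sqrt(-46 - 8) = -23626 - sqrt(-54) = -23626 - 3*I*sqrt(6)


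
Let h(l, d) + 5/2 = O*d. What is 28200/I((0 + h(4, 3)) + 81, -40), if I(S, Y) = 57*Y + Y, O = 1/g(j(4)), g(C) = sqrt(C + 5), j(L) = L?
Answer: -705/58 ≈ -12.155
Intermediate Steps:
g(C) = sqrt(5 + C)
O = 1/3 (O = 1/(sqrt(5 + 4)) = 1/(sqrt(9)) = 1/3 ≈ 0.33333)
h(l, d) = -5/2 + d/3
I(S, Y) = 58*Y
28200/I((0 + h(4, 3)) + 81, -40) = 28200/((58*(-40))) = 28200/(-2320) = 28200*(-1/2320) = -705/58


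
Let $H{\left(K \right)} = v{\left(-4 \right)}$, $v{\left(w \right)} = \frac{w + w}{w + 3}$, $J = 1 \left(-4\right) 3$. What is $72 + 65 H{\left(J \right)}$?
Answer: $592$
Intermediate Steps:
$J = -12$ ($J = \left(-4\right) 3 = -12$)
$v{\left(w \right)} = \frac{2 w}{3 + w}$
$H{\left(K \right)} = 8$ ($H{\left(K \right)} = 2 \left(-4\right) \frac{1}{3 - 4} = 2 \left(-4\right) \frac{1}{-1} = 2 \left(-4\right) \left(-1\right) = 8$)
$72 + 65 H{\left(J \right)} = 72 + 65 \cdot 8 = 72 + 520 = 592$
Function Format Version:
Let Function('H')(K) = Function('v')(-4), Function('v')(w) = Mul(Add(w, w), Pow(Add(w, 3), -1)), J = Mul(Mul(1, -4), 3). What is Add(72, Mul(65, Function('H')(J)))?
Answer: 592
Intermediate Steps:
J = -12 (J = Mul(-4, 3) = -12)
Function('v')(w) = Mul(2, w, Pow(Add(3, w), -1)) (Function('v')(w) = Mul(Mul(2, w), Pow(Add(3, w), -1)) = Mul(2, w, Pow(Add(3, w), -1)))
Function('H')(K) = 8 (Function('H')(K) = Mul(2, -4, Pow(Add(3, -4), -1)) = Mul(2, -4, Pow(-1, -1)) = Mul(2, -4, -1) = 8)
Add(72, Mul(65, Function('H')(J))) = Add(72, Mul(65, 8)) = Add(72, 520) = 592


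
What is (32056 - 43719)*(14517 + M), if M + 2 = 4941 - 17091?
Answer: -27582995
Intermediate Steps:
M = -12152 (M = -2 + (4941 - 17091) = -2 - 12150 = -12152)
(32056 - 43719)*(14517 + M) = (32056 - 43719)*(14517 - 12152) = -11663*2365 = -27582995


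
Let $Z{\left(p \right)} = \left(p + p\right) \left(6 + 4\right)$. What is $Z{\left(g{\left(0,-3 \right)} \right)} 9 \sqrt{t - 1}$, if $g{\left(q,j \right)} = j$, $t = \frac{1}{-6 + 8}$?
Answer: $- 270 i \sqrt{2} \approx - 381.84 i$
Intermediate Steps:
$t = \frac{1}{2} \approx 0.5$
$Z{\left(p \right)} = 20 p$ ($Z{\left(p \right)} = 2 p 10 = 20 p$)
$Z{\left(g{\left(0,-3 \right)} \right)} 9 \sqrt{t - 1} = 20 \left(-3\right) 9 \sqrt{\frac{1}{2} - 1} = \left(-60\right) 9 \sqrt{- \frac{1}{2}} = - 540 \frac{i \sqrt{2}}{2} = - 270 i \sqrt{2}$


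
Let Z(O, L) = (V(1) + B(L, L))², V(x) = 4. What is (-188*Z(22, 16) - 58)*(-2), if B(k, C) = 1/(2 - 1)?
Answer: 9516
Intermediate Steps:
B(k, C) = 1 (B(k, C) = 1/1 = 1)
Z(O, L) = 25 (Z(O, L) = (4 + 1)² = 5² = 25)
(-188*Z(22, 16) - 58)*(-2) = (-188*25 - 58)*(-2) = (-4700 - 58)*(-2) = -4758*(-2) = 9516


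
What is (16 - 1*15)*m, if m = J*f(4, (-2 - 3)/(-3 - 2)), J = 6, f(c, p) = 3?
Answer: 18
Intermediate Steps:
m = 18 (m = 6*3 = 18)
(16 - 1*15)*m = (16 - 1*15)*18 = (16 - 15)*18 = 1*18 = 18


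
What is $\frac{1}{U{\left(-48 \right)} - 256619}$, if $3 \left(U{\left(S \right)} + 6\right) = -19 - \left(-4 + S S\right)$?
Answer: $- \frac{1}{257398} \approx -3.885 \cdot 10^{-6}$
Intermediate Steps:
$U{\left(S \right)} = -11 - \frac{S^{2}}{3}$ ($U{\left(S \right)} = -6 + \frac{-19 - \left(-4 + S S\right)}{3} = -6 + \frac{-19 - \left(-4 + S^{2}\right)}{3} = -6 + \frac{-15 - S^{2}}{3} = -6 - \left(5 + \frac{S^{2}}{3}\right) = -11 - \frac{S^{2}}{3}$)
$\frac{1}{U{\left(-48 \right)} - 256619} = \frac{1}{\left(-11 - \frac{\left(-48\right)^{2}}{3}\right) - 256619} = \frac{1}{\left(-11 - 768\right) - 256619} = \frac{1}{-779 - 256619} = \frac{1}{-257398} = - \frac{1}{257398}$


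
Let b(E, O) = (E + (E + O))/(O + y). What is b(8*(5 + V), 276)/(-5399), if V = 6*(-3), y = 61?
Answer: -68/1819463 ≈ -3.7374e-5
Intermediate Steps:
V = -18
b(E, O) = (O + 2*E)/(61 + O) (b(E, O) = (E + (E + O))/(O + 61) = (O + 2*E)/(61 + O))
b(8*(5 + V), 276)/(-5399) = ((276 + 2*(8*(5 - 18)))/(61 + 276))/(-5399) = ((276 + 2*(8*(-13)))/337)*(-1/5399) = ((276 + 2*(-104))/337)*(-1/5399) = ((276 - 208)/337)*(-1/5399) = ((1/337)*68)*(-1/5399) = (68/337)*(-1/5399) = -68/1819463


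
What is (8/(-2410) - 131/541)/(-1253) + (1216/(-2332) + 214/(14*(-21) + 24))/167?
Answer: -3294993937052/429451544246571 ≈ -0.0076726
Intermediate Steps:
(8/(-2410) - 131/541)/(-1253) + (1216/(-2332) + 214/(14*(-21) + 24))/167 = (8*(-1/2410) - 131*1/541)*(-1/1253) + (1216*(-1/2332) + 214/(-294 + 24))*(1/167) = (-4/1205 - 131/541)*(-1/1253) + (-304/583 + 214/(-270))*(1/167) = -160019/651905*(-1/1253) + (-304/583 + 214*(-1/270))*(1/167) = 160019/816836965 + (-304/583 - 107/135)*(1/167) = 160019/816836965 - 103421/78705*1/167 = 160019/816836965 - 103421/13143735 = -3294993937052/429451544246571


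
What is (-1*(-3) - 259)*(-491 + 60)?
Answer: 110336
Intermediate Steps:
(-1*(-3) - 259)*(-491 + 60) = (3 - 259)*(-431) = -256*(-431) = 110336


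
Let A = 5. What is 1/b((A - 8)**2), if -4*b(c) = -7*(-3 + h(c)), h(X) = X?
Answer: 2/21 ≈ 0.095238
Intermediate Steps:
b(c) = -21/4 + 7*c/4 (b(c) = -(-7)*(-3 + c)/4 = -(21 - 7*c)/4 = -21/4 + 7*c/4)
1/b((A - 8)**2) = 1/(-21/4 + 7*(5 - 8)**2/4) = 1/(-21/4 + (7/4)*(-3)**2) = 1/(-21/4 + (7/4)*9) = 1/(-21/4 + 63/4) = 1/(21/2) = 2/21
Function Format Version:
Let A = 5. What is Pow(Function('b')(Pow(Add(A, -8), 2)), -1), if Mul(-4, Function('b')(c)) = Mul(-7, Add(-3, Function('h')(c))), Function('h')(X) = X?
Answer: Rational(2, 21) ≈ 0.095238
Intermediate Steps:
Function('b')(c) = Add(Rational(-21, 4), Mul(Rational(7, 4), c)) (Function('b')(c) = Mul(Rational(-1, 4), Mul(-7, Add(-3, c))) = Mul(Rational(-1, 4), Add(21, Mul(-7, c))) = Add(Rational(-21, 4), Mul(Rational(7, 4), c)))
Pow(Function('b')(Pow(Add(A, -8), 2)), -1) = Pow(Add(Rational(-21, 4), Mul(Rational(7, 4), Pow(Add(5, -8), 2))), -1) = Pow(Add(Rational(-21, 4), Mul(Rational(7, 4), Pow(-3, 2))), -1) = Pow(Add(Rational(-21, 4), Mul(Rational(7, 4), 9)), -1) = Pow(Add(Rational(-21, 4), Rational(63, 4)), -1) = Pow(Rational(21, 2), -1) = Rational(2, 21)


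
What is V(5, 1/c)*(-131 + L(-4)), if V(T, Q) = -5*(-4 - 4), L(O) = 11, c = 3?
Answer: -4800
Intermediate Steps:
V(T, Q) = 40 (V(T, Q) = -5*(-8) = 40)
V(5, 1/c)*(-131 + L(-4)) = 40*(-131 + 11) = 40*(-120) = -4800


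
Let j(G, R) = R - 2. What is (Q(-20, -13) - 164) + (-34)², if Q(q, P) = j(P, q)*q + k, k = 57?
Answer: 1489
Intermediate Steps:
j(G, R) = -2 + R
Q(q, P) = 57 + q*(-2 + q) (Q(q, P) = (-2 + q)*q + 57 = q*(-2 + q) + 57 = 57 + q*(-2 + q))
(Q(-20, -13) - 164) + (-34)² = ((57 - 20*(-2 - 20)) - 164) + (-34)² = ((57 - 20*(-22)) - 164) + 1156 = ((57 + 440) - 164) + 1156 = (497 - 164) + 1156 = 333 + 1156 = 1489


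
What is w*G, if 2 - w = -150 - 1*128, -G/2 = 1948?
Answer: -1090880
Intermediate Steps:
G = -3896 (G = -2*1948 = -3896)
w = 280 (w = 2 - (-150 - 1*128) = 2 - (-150 - 128) = 2 - 1*(-278) = 2 + 278 = 280)
w*G = 280*(-3896) = -1090880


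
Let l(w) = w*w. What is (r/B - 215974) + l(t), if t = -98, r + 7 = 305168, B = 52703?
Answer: -10876012949/52703 ≈ -2.0636e+5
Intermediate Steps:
r = 305161 (r = -7 + 305168 = 305161)
l(w) = w²
(r/B - 215974) + l(t) = (305161/52703 - 215974) + (-98)² = (305161*(1/52703) - 215974) + 9604 = (305161/52703 - 215974) + 9604 = -11382172561/52703 + 9604 = -10876012949/52703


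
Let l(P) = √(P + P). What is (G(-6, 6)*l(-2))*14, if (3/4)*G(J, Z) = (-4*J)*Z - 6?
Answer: 5152*I ≈ 5152.0*I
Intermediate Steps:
l(P) = √2*√P (l(P) = √(2*P) = √2*√P)
G(J, Z) = -8 - 16*J*Z/3 (G(J, Z) = 4*((-4*J)*Z - 6)/3 = 4*(-4*J*Z - 6)/3 = 4*(-6 - 4*J*Z)/3 = -8 - 16*J*Z/3)
(G(-6, 6)*l(-2))*14 = ((-8 - 16/3*(-6)*6)*(√2*√(-2)))*14 = ((-8 + 192)*(√2*(I*√2)))*14 = (184*(2*I))*14 = (368*I)*14 = 5152*I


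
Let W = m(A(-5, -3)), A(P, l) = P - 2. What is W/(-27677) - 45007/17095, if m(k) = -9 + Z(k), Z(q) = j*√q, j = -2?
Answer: -95808068/36395255 + 2*I*√7/27677 ≈ -2.6324 + 0.00019119*I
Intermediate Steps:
Z(q) = -2*√q
A(P, l) = -2 + P
m(k) = -9 - 2*√k
W = -9 - 2*I*√7 (W = -9 - 2*√(-2 - 5) = -9 - 2*I*√7 ≈ -9.0 - 5.2915*I)
W/(-27677) - 45007/17095 = (-9 - 2*I*√7)/(-27677) - 45007/17095 = (-9 - 2*I*√7)*(-1/27677) - 45007*1/17095 = (9/27677 + 2*I*√7/27677) - 45007/17095 = -95808068/36395255 + 2*I*√7/27677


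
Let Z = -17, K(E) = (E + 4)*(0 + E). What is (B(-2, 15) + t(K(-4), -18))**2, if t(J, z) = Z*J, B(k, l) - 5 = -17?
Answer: 144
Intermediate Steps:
K(E) = E*(4 + E) (K(E) = (4 + E)*E = E*(4 + E))
B(k, l) = -12 (B(k, l) = 5 - 17 = -12)
t(J, z) = -17*J
(B(-2, 15) + t(K(-4), -18))**2 = (-12 - (-68)*(4 - 4))**2 = (-12 - (-68)*0)**2 = (-12 - 17*0)**2 = (-12 + 0)**2 = (-12)**2 = 144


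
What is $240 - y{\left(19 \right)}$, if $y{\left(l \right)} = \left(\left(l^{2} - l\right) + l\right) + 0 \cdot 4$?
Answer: $-121$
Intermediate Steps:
$y{\left(l \right)} = l^{2}$ ($y{\left(l \right)} = l^{2} + 0 = l^{2}$)
$240 - y{\left(19 \right)} = 240 - 19^{2} = 240 - 361 = -121$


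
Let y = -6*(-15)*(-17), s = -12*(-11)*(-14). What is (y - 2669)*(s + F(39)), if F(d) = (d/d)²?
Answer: 7755553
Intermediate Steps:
s = -1848 (s = 132*(-14) = -1848)
F(d) = 1 (F(d) = 1² = 1)
y = -1530 (y = 90*(-17) = -1530)
(y - 2669)*(s + F(39)) = (-1530 - 2669)*(-1848 + 1) = -4199*(-1847) = 7755553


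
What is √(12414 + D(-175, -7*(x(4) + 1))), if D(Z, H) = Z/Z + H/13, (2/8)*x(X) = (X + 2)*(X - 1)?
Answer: 6*√58097/13 ≈ 111.25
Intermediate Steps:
x(X) = 4*(-1 + X)*(2 + X) (x(X) = 4*((X + 2)*(X - 1)) = 4*((2 + X)*(-1 + X)) = 4*((-1 + X)*(2 + X)) = 4*(-1 + X)*(2 + X))
D(Z, H) = 1 + H/13 (D(Z, H) = 1 + H*(1/13) = 1 + H/13)
√(12414 + D(-175, -7*(x(4) + 1))) = √(12414 + (1 + (-7*((-8 + 4*4 + 4*4²) + 1))/13)) = √(12414 + (1 + (-7*((-8 + 16 + 4*16) + 1))/13)) = √(12414 + (1 + (-7*((-8 + 16 + 64) + 1))/13)) = √(12414 + (1 + (-7*(72 + 1))/13)) = √(12414 + (1 + (-7*73)/13)) = √(12414 + (1 + (1/13)*(-511))) = √(12414 + (1 - 511/13)) = √(12414 - 498/13) = √(160884/13) = 6*√58097/13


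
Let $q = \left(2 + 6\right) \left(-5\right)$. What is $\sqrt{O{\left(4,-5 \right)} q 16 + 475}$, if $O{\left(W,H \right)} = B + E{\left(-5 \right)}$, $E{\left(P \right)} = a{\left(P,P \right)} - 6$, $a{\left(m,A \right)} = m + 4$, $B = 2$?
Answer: $35 \sqrt{3} \approx 60.622$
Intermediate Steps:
$q = -40$ ($q = 8 \left(-5\right) = -40$)
$a{\left(m,A \right)} = 4 + m$
$E{\left(P \right)} = -2 + P$ ($E{\left(P \right)} = \left(4 + P\right) - 6 = -2 + P$)
$O{\left(W,H \right)} = -5$ ($O{\left(W,H \right)} = 2 - 7 = -5$)
$\sqrt{O{\left(4,-5 \right)} q 16 + 475} = \sqrt{\left(-5\right) \left(-40\right) 16 + 475} = \sqrt{200 \cdot 16 + 475} = \sqrt{3200 + 475} = \sqrt{3675} = 35 \sqrt{3}$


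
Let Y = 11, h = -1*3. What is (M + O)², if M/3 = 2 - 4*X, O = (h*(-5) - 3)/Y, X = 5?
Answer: 338724/121 ≈ 2799.4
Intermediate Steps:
h = -3
O = 12/11 (O = (-3*(-5) - 3)/11 = (15 - 3)*(1/11) = 12*(1/11) = 12/11 ≈ 1.0909)
M = -54 (M = 3*(2 - 4*5) = 3*(2 - 20) = 3*(-18) = -54)
(M + O)² = (-54 + 12/11)² = (-582/11)² = 338724/121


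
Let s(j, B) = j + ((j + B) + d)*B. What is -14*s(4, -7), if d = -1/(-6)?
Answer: -1001/3 ≈ -333.67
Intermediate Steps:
d = ⅙ (d = -1*(-⅙) = ⅙ ≈ 0.16667)
s(j, B) = j + B*(⅙ + B + j) (s(j, B) = j + ((j + B) + ⅙)*B = j + ((B + j) + ⅙)*B = j + (⅙ + B + j)*B = j + B*(⅙ + B + j))
-14*s(4, -7) = -14*(4 + (-7)² + (⅙)*(-7) - 7*4) = -14*(4 + 49 - 7/6 - 28) = -14*143/6 = -1001/3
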